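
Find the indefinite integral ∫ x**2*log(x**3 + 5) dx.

x**3*log(x**3 + 5)/3 - x**3/3 + 5*log(x**3 + 5)/3 + C

Let u = x**3 + 5, so du = (3*x**2) dx.
The integral becomes (1/3)·∫ log(u) du; integrate by parts with u′=log(u), dv′=du.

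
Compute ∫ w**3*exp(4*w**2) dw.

Let u = w², du = 2w dw; rewrite as (1/2)∫ u^1·exp(4u) du.
Now integrate by parts 1 time.

(4*w**2 - 1)*exp(4*w**2)/32 + C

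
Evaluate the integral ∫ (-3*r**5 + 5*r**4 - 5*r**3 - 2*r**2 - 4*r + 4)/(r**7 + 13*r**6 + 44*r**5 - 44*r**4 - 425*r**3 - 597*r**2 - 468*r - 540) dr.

-97*log(r - 3)/4320 - 11*log(r + 2)/15 + 1267*log(r + 3)/360 - 13099*log(r + 5)/1248 + 7711*log(r + 6)/999 + 131*log(r**2 + 1)/19240 - 83*atan(r)/9620 + C

Factor the denominator: (r - 3)*(r + 2)*(r + 3)*(r + 5)*(r + 6)*(r**2 + 1).
Partial-fraction decomposition: (131*r - 83)/(9620*(r**2 + 1)) + 7711/(999*(r + 6)) - 13099/(1248*(r + 5)) + 1267/(360*(r + 3)) - 11/(15*(r + 2)) - 97/(4320*(r - 3)).
Integrate each term; A/(r−a) gives A·log|r−a|; the (Br+D)/(r²+p²) term gives a log and an atan.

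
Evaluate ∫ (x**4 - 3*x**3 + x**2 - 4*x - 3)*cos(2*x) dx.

Use integration by parts with u = x**4 - 3*x**3 + x**2 - 4*x - 3, dv = cos(2*x) dx, so v = sin(2*x)/2.
Apply parts 4 times (tabular method): alternate signs, differentiate u down to 0, integrate dv up.

x**4*sin(2*x)/2 - 3*x**3*sin(2*x)/2 + x**3*cos(2*x) - x**2*sin(2*x) - 9*x**2*cos(2*x)/4 + x*sin(2*x)/4 - x*cos(2*x) - sin(2*x) + cos(2*x)/8 + C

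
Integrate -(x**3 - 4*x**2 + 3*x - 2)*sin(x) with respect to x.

Use integration by parts with u = x**3 - 4*x**2 + 3*x - 2, dv = -sin(x) dx, so v = cos(x).
Apply parts 3 times (tabular method): alternate signs, differentiate u down to 0, integrate dv up.

x**3*cos(x) - 3*x**2*sin(x) - 4*x**2*cos(x) + 8*x*sin(x) - 3*x*cos(x) + 3*sin(x) + 6*cos(x) + C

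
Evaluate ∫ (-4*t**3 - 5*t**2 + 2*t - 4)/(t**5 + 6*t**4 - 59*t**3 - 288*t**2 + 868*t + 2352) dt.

-259*log(t - 6)/676 + 83*log(t - 4)/363 + log(t + 2)/300 + 77273*log(t + 7)/511225 + 1109/(715*t + 5005) + C

Factor the denominator: (t - 6)*(t - 4)*(t + 2)*(t + 7)**2.
Partial-fraction decomposition: 77273/(511225*(t + 7)) - 1109/(715*(t + 7)**2) + 1/(300*(t + 2)) + 83/(363*(t - 4)) - 259/(676*(t - 6)).
Integrate each term; A/(t−a) gives A·log|t−a|; A/(t−a)² gives −A/(t−a).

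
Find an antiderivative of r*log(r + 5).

r**2*log(r + 5)/2 - r**2/4 + 5*r/2 - 25*log(r + 5)/2 + C

Use integration by parts with u = log(r + 5), dv = r dr.
Then du = 1/(r + 5) dr and v = r**2/2.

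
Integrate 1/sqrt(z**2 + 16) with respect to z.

log(z + sqrt(z**2 + 16)) + C

Substitute z = 4·tan(θ), so dz = 4·sec(θ)^2 dθ and the radical becomes sqrt(z**2 + 16) = 4·sec(θ) by the Pythagorean identity.
Integrate the resulting trig expression in θ, then back-substitute tan(θ) = z/4, sec(θ) = sqrt(z**2 + 16)/4 (absorbing any constant into C).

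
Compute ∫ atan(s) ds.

s*atan(s) - log(s**2 + 1)/2 + C

Use integration by parts with u = arctan(s), dv = ds.
Then du = 1/(s**2 + 1) ds.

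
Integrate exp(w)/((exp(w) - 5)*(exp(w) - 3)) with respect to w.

log(exp(w) - 5)/2 - log(exp(w) - 3)/2 + C

Let u = e^w, du = e^w dw.
The integral becomes ∫ du/((u-3)(u-5)); decompose into partial fractions.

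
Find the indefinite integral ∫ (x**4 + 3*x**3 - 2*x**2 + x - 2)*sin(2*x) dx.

-x**4*cos(2*x)/2 + x**3*sin(2*x) - 3*x**3*cos(2*x)/2 + 9*x**2*sin(2*x)/4 + 5*x**2*cos(2*x)/2 - 5*x*sin(2*x)/2 + 7*x*cos(2*x)/4 - 7*sin(2*x)/8 - cos(2*x)/4 + C

Use integration by parts with u = x**4 + 3*x**3 - 2*x**2 + x - 2, dv = sin(2*x) dx, so v = -cos(2*x)/2.
Apply parts 4 times (tabular method): alternate signs, differentiate u down to 0, integrate dv up.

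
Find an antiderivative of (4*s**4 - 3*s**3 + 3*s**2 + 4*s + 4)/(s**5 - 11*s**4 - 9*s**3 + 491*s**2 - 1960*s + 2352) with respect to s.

Factor the denominator: (s - 7)*(s - 4)**2*(s - 3)*(s + 7).
Partial-fraction decomposition: 2689/(4235*(s + 7)) - 143/(20*(s - 3)) - 2488/(363*(s - 4)) - 300/(11*(s - 4)**2) + 1459/(84*(s - 7)).
Integrate each term; A/(s−a) gives A·log|s−a|; A/(s−a)² gives −A/(s−a).

1459*log(s - 7)/84 - 2488*log(s - 4)/363 - 143*log(s - 3)/20 + 2689*log(s + 7)/4235 + 300/(11*s - 44) + C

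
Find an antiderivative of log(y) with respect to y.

Use integration by parts with u = log(y), dv = dy.
Then du = 1/y dy and v = y.

y*log(y) - y + C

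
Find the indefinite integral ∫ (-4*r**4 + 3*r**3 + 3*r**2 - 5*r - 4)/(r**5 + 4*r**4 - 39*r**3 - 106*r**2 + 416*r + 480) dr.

Factor the denominator: (r - 4)**2*(r + 1)*(r + 5)*(r + 6).
Partial-fraction decomposition: -2849/(250*(r + 6)) + 2779/(324*(r + 5)) - 3/(500*(r + 1)) - 23797/(20250*(r - 4)) - 404/(225*(r - 4)**2).
Integrate each term; A/(r−a) gives A·log|r−a|; A/(r−a)² gives −A/(r−a).

-23797*log(r - 4)/20250 - 3*log(r + 1)/500 + 2779*log(r + 5)/324 - 2849*log(r + 6)/250 + 404/(225*r - 900) + C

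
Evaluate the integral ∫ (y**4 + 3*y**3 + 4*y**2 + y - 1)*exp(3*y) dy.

(27*y**4 + 45*y**3 + 63*y**2 - 15*y - 22)*exp(3*y)/81 + C

Use integration by parts with u = y**4 + 3*y**3 + 4*y**2 + y - 1, dv = exp(3*y) dy, so v = exp(3*y)/3.
Apply parts 4 times (tabular method): alternate signs, differentiate u down to 0, integrate dv up.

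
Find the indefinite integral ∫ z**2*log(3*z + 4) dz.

z**3*log(3*z + 4)/3 - z**3/9 + 2*z**2/9 - 16*z/27 + 64*log(3*z + 4)/81 + C

Use integration by parts with u = log(3*z + 4), dv = z**2 dz.
Then du = 3/(3*z + 4) dz and v = z**3/3.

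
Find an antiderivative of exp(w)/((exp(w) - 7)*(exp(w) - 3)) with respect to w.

Let u = e^w, du = e^w dw.
The integral becomes ∫ du/((u-3)(u-7)); decompose into partial fractions.

log(exp(w) - 7)/4 - log(exp(w) - 3)/4 + C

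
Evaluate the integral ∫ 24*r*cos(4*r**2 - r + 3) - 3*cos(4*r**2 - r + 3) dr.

Let u = 4*r**2 - r + 3, so du = (8*r - 1) dr.
Rewriting, the integral becomes 3·∫ cos(u) du = 3·sin(u).
Substituting back, u = 4*r**2 - r + 3.

3*sin(4*r**2 - r + 3) + C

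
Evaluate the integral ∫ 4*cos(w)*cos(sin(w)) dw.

4*sin(sin(w)) + C

Let u = sin(w), so du = (cos(w)) dw.
Rewriting, the integral becomes 4·∫ cos(u) du = 4·sin(u).
Substituting back, u = sin(w).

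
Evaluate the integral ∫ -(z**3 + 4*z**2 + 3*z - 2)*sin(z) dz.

Use integration by parts with u = z**3 + 4*z**2 + 3*z - 2, dv = -sin(z) dz, so v = cos(z).
Apply parts 3 times (tabular method): alternate signs, differentiate u down to 0, integrate dv up.

z**3*cos(z) - 3*z**2*sin(z) + 4*z**2*cos(z) - 8*z*sin(z) - 3*z*cos(z) + 3*sin(z) - 10*cos(z) + C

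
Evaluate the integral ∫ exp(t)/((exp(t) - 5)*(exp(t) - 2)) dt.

Let u = e^t, du = e^t dt.
The integral becomes ∫ du/((u-2)(u-5)); decompose into partial fractions.

log(exp(t) - 5)/3 - log(exp(t) - 2)/3 + C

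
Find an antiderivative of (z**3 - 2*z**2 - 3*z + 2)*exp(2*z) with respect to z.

Use integration by parts with u = z**3 - 2*z**2 - 3*z + 2, dv = exp(2*z) dz, so v = exp(2*z)/2.
Apply parts 3 times (tabular method): alternate signs, differentiate u down to 0, integrate dv up.

(4*z**3 - 14*z**2 + 2*z + 7)*exp(2*z)/8 + C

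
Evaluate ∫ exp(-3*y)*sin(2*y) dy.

Let I denote the integral. Integrate by parts with u = sin(2*y), dv = exp(-3*y) dy, so v = -exp(-3*y)/3: I = -exp(-3*y)*sin(2*y)/3 + (2/3)·∫ exp(-3*y)*cos(2*y) dy.
Apply parts again with u = cos(2*y), dv = exp(-3*y) dy: ∫ exp(-3*y)*cos(2*y) dy = -exp(-3*y)*cos(2*y)/3 − (2/3)·I. Substituting back brings back I: I = -exp(-3*y)*sin(2*y)/3 - 2*exp(-3*y)*cos(2*y)/9 − (4/9)·I.
Solving for I: (1 + 4/9)·I equals the remaining terms, so I = (9/13)·(-exp(-3*y)*sin(2*y)/3 - 2*exp(-3*y)*cos(2*y)/9).

-3*exp(-3*y)*sin(2*y)/13 - 2*exp(-3*y)*cos(2*y)/13 + C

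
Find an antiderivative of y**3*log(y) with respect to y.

Use integration by parts with u = log(y), dv = y**3 dy.
Then du = 1/y dy and v = y**4/4.

y**4*log(y)/4 - y**4/16 + C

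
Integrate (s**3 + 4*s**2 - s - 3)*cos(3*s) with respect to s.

Use integration by parts with u = s**3 + 4*s**2 - s - 3, dv = cos(3*s) ds, so v = sin(3*s)/3.
Apply parts 3 times (tabular method): alternate signs, differentiate u down to 0, integrate dv up.

s**3*sin(3*s)/3 + 4*s**2*sin(3*s)/3 + s**2*cos(3*s)/3 - 5*s*sin(3*s)/9 + 8*s*cos(3*s)/9 - 35*sin(3*s)/27 - 5*cos(3*s)/27 + C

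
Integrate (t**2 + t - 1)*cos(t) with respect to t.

t**2*sin(t) + t*sin(t) + 2*t*cos(t) - 3*sin(t) + cos(t) + C

Use integration by parts with u = t**2 + t - 1, dv = cos(t) dt, so v = sin(t).
Apply parts 2 times (tabular method): alternate signs, differentiate u down to 0, integrate dv up.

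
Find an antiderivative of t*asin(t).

t**2*asin(t)/2 + t*sqrt(-t**2 + 1)/4 - asin(t)/4 + C

Use integration by parts with u = arcsin(t), dv = t dt.
Then du = 1/sqrt(-t**2 + 1) dt.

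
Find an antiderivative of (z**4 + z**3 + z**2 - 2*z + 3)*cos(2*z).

z**4*sin(2*z)/2 + z**3*sin(2*z)/2 + z**3*cos(2*z) - z**2*sin(2*z) + 3*z**2*cos(2*z)/4 - 7*z*sin(2*z)/4 - z*cos(2*z) + 2*sin(2*z) - 7*cos(2*z)/8 + C

Use integration by parts with u = z**4 + z**3 + z**2 - 2*z + 3, dv = cos(2*z) dz, so v = sin(2*z)/2.
Apply parts 4 times (tabular method): alternate signs, differentiate u down to 0, integrate dv up.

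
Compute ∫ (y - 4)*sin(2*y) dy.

-y*cos(2*y)/2 + sin(2*y)/4 + 2*cos(2*y) + C

Use integration by parts with u = y - 4, dv = sin(2*y) dy, so v = -cos(2*y)/2.
Apply parts 1 times (tabular method): alternate signs, differentiate u down to 0, integrate dv up.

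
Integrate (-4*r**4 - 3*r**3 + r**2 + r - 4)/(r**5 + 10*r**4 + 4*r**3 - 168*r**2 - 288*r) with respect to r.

log(r)/72 - log(r - 4)/2 - 7*log(r + 2)/32 - 949*log(r + 6)/288 - 451/(24*r + 144) + C

Factor the denominator: r*(r - 4)*(r + 2)*(r + 6)**2.
Partial-fraction decomposition: -949/(288*(r + 6)) + 451/(24*(r + 6)**2) - 7/(32*(r + 2)) - 1/(2*(r - 4)) + 1/(72*r).
Integrate each term; A/(r−a) gives A·log|r−a|; A/(r−a)² gives −A/(r−a).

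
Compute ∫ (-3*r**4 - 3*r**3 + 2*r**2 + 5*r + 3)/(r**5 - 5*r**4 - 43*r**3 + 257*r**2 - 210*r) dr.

Factor the denominator: r*(r - 6)*(r - 5)*(r - 1)*(r + 7).
Partial-fraction decomposition: -509/(728*(r + 7)) + 1/(40*(r - 1)) + 181/(20*(r - 5)) - 1477/(130*(r - 6)) - 1/(70*r).
Integrate each term: A/(r−a) contributes A·log|r−a|.

-log(r)/70 - 1477*log(r - 6)/130 + 181*log(r - 5)/20 + log(r - 1)/40 - 509*log(r + 7)/728 + C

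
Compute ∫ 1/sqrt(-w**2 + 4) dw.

asin(w/2) + C

Substitute w = 2·sin(θ), so dw = 2·cos(θ) dθ and the radical becomes sqrt(-w**2 + 4) = 2·cos(θ) by the Pythagorean identity.
Integrate the resulting trig expression in θ, then back-substitute θ = asin(w/2), sin(θ) = w/2, cos(θ) = sqrt(-w**2 + 4)/2 (absorbing any constant into C).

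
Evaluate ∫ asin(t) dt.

t*asin(t) + sqrt(-t**2 + 1) + C

Use integration by parts with u = arcsin(t), dv = dt.
Then du = 1/sqrt(-t**2 + 1) dt.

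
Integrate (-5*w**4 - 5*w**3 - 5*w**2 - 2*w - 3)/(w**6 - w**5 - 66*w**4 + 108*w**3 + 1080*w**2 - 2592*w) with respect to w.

log(w)/864 - 2585*log(w - 6)/1728 + 1691*log(w - 4)/800 - 22*log(w - 3)/27 + 8461*log(w + 6)/43200 + 619/(720*w + 4320) + C

Factor the denominator: w*(w - 6)*(w - 4)*(w - 3)*(w + 6)**2.
Partial-fraction decomposition: 8461/(43200*(w + 6)) - 619/(720*(w + 6)**2) - 22/(27*(w - 3)) + 1691/(800*(w - 4)) - 2585/(1728*(w - 6)) + 1/(864*w).
Integrate each term; A/(w−a) gives A·log|w−a|; A/(w−a)² gives −A/(w−a).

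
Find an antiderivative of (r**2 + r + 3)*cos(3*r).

r**2*sin(3*r)/3 + r*sin(3*r)/3 + 2*r*cos(3*r)/9 + 25*sin(3*r)/27 + cos(3*r)/9 + C

Use integration by parts with u = r**2 + r + 3, dv = cos(3*r) dr, so v = sin(3*r)/3.
Apply parts 2 times (tabular method): alternate signs, differentiate u down to 0, integrate dv up.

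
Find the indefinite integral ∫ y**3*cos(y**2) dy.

y**2*sin(y**2)/2 + cos(y**2)/2 + C

Let u = y², du = 2y dy; rewrite as (1/2)∫ u^1·cos(1u) du.
Now integrate by parts 1 time.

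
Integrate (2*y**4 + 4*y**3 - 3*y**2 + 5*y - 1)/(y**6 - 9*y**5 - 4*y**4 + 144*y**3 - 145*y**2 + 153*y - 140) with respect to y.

Factor the denominator: (y - 7)*(y - 5)*(y - 1)*(y + 4)*(y**2 + 1).
Partial-fraction decomposition: -(23*y + 11)/(1300*(y**2 + 1)) - 1/(45*(y + 4)) + 7/(240*(y - 1)) - 1699/(1872*(y - 5)) + 551/(600*(y - 7)).
Integrate each term; A/(y−a) gives A·log|y−a|; the (By+D)/(y²+p²) term gives a log and an atan.

551*log(y - 7)/600 - 1699*log(y - 5)/1872 + 7*log(y - 1)/240 - log(y + 4)/45 - 23*log(y**2 + 1)/2600 - 11*atan(y)/1300 + C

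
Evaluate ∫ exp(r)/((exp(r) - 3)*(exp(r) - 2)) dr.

Let u = e^r, du = e^r dr.
The integral becomes ∫ du/((u-3)(u-2)); decompose into partial fractions.

log(exp(r) - 3) - log(exp(r) - 2) + C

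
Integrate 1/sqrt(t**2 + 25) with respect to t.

Substitute t = 5·tan(θ), so dt = 5·sec(θ)^2 dθ and the radical becomes sqrt(t**2 + 25) = 5·sec(θ) by the Pythagorean identity.
Integrate the resulting trig expression in θ, then back-substitute tan(θ) = t/5, sec(θ) = sqrt(t**2 + 25)/5 (absorbing any constant into C).

log(t + sqrt(t**2 + 25)) + C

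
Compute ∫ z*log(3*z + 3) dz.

Use integration by parts with u = log(3*z + 3), dv = z dz.
Then du = 3/(3*z + 3) dz and v = z**2/2.

z**2*log(3*z + 3)/2 - z**2/4 + z/2 - log(z + 1)/2 + C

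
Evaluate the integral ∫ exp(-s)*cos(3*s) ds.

3*exp(-s)*sin(3*s)/10 - exp(-s)*cos(3*s)/10 + C

Let I denote the integral. Integrate by parts with u = cos(3*s), dv = exp(-s) ds, so v = -exp(-s): I = -exp(-s)*cos(3*s) − 3·∫ exp(-s)*sin(3*s) ds.
Apply parts again with u = sin(3*s), dv = exp(-s) ds: ∫ exp(-s)*sin(3*s) ds = -exp(-s)*sin(3*s) + 3·I. Substituting back brings back I: I = 3*exp(-s)*sin(3*s) - exp(-s)*cos(3*s) − 9·I.
Solving for I: (1 + 9)·I equals the remaining terms, so I = (1/10)·(3*exp(-s)*sin(3*s) - exp(-s)*cos(3*s)).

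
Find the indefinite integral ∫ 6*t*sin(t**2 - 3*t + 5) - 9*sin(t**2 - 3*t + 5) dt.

Let u = t**2 - 3*t + 5, so du = (2*t - 3) dt.
Rewriting, the integral becomes 3·∫ sin(u) du = 3·-cos(u).
Substituting back, u = t**2 - 3*t + 5.

-3*cos(t**2 - 3*t + 5) + C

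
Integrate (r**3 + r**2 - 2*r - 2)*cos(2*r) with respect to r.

Use integration by parts with u = r**3 + r**2 - 2*r - 2, dv = cos(2*r) dr, so v = sin(2*r)/2.
Apply parts 3 times (tabular method): alternate signs, differentiate u down to 0, integrate dv up.

r**3*sin(2*r)/2 + r**2*sin(2*r)/2 + 3*r**2*cos(2*r)/4 - 7*r*sin(2*r)/4 + r*cos(2*r)/2 - 5*sin(2*r)/4 - 7*cos(2*r)/8 + C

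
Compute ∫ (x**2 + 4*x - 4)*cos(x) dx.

x**2*sin(x) + 4*x*sin(x) + 2*x*cos(x) - 6*sin(x) + 4*cos(x) + C

Use integration by parts with u = x**2 + 4*x - 4, dv = cos(x) dx, so v = sin(x).
Apply parts 2 times (tabular method): alternate signs, differentiate u down to 0, integrate dv up.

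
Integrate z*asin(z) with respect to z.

Use integration by parts with u = arcsin(z), dv = z dz.
Then du = 1/sqrt(-z**2 + 1) dz.

z**2*asin(z)/2 + z*sqrt(-z**2 + 1)/4 - asin(z)/4 + C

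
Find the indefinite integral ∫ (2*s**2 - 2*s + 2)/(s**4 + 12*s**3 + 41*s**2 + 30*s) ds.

Factor the denominator: s*(s + 1)*(s + 5)*(s + 6).
Partial-fraction decomposition: -43/(15*(s + 6)) + 31/(10*(s + 5)) - 3/(10*(s + 1)) + 1/(15*s).
Integrate each term: A/(s−a) contributes A·log|s−a|.

log(s)/15 - 3*log(s + 1)/10 + 31*log(s + 5)/10 - 43*log(s + 6)/15 + C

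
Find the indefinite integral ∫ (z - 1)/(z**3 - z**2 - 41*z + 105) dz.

log(z - 5)/6 - log(z - 3)/10 - log(z + 7)/15 + C

Factor the denominator: (z - 5)*(z - 3)*(z + 7).
Partial-fraction decomposition: -1/(15*(z + 7)) - 1/(10*(z - 3)) + 1/(6*(z - 5)).
Integrate each term: A/(z−a) contributes A·log|z−a|.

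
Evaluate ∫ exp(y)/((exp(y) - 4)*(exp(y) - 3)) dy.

Let u = e^y, du = e^y dy.
The integral becomes ∫ du/((u-3)(u-4)); decompose into partial fractions.

log(exp(y) - 4) - log(exp(y) - 3) + C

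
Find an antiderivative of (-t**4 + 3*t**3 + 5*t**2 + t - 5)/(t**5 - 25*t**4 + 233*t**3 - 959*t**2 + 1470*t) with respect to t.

Factor the denominator: t*(t - 7)**2*(t - 6)*(t - 5).
Partial-fraction decomposition: 25/(4*(t - 5)) - 467/(6*(t - 6)) + 13835/(196*(t - 7)) - 1125/(14*(t - 7)**2) - 1/(294*t).
Integrate each term; A/(t−a) gives A·log|t−a|; A/(t−a)² gives −A/(t−a).

-log(t)/294 + 13835*log(t - 7)/196 - 467*log(t - 6)/6 + 25*log(t - 5)/4 + 1125/(14*t - 98) + C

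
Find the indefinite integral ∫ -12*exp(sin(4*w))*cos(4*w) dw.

-3*exp(sin(4*w)) + C

Let u = sin(4*w), so du = (4*cos(4*w)) dw.
Rewriting, the integral becomes -3·∫ e^u du = -3·e^u.
Substituting back, u = sin(4*w).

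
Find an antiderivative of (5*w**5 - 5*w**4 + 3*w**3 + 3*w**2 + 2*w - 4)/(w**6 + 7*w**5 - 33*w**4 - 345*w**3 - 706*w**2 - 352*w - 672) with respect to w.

Factor the denominator: (w - 7)*(w + 4)**2*(w + 6)*(w**2 + 1).
Partial-fraction decomposition: -4*(857*w - 776)/(267325*(w**2 + 1)) + 883/(37*(w + 6)) - 62890/(3179*(w + 4)) + 298/(17*(w + 4)**2) + 256/(275*(w - 7)).
Integrate each term; A/(w−a) gives A·log|w−a|; the (Bw+D)/(w²+p²) term gives a log and an atan.

256*log(w - 7)/275 - 62890*log(w + 4)/3179 + 883*log(w + 6)/37 - 1714*log(w**2 + 1)/267325 + 3104*atan(w)/267325 - 298/(17*w + 68) + C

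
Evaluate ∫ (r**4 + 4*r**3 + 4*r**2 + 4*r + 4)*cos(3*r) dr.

Use integration by parts with u = r**4 + 4*r**3 + 4*r**2 + 4*r + 4, dv = cos(3*r) dr, so v = sin(3*r)/3.
Apply parts 4 times (tabular method): alternate signs, differentiate u down to 0, integrate dv up.

r**4*sin(3*r)/3 + 4*r**3*sin(3*r)/3 + 4*r**3*cos(3*r)/9 + 8*r**2*sin(3*r)/9 + 4*r**2*cos(3*r)/3 + 4*r*sin(3*r)/9 + 16*r*cos(3*r)/27 + 92*sin(3*r)/81 + 4*cos(3*r)/27 + C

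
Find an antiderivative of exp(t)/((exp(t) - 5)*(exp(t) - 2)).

Let u = e^t, du = e^t dt.
The integral becomes ∫ du/((u-2)(u-5)); decompose into partial fractions.

log(exp(t) - 5)/3 - log(exp(t) - 2)/3 + C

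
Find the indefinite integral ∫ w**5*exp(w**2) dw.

(w**4 - 2*w**2 + 2)*exp(w**2)/2 + C

Let u = w², du = 2w dw; rewrite as (1/2)∫ u^2·exp(1u) du.
Now integrate by parts 2 times.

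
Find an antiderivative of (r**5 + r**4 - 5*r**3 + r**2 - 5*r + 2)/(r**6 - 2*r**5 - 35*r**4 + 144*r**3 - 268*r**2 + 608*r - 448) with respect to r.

84047*log(r - 4)/108900 - log(r - 1)/72 + 12605*log(r + 7)/51304 - 19*log(r**2 + 4)/10600 + 517*atan(r/2)/5300 - 479/(330*r - 1320) + C

Factor the denominator: (r - 4)**2*(r - 1)*(r + 7)*(r**2 + 4).
Partial-fraction decomposition: -(19*r - 1034)/(5300*(r**2 + 4)) + 12605/(51304*(r + 7)) - 1/(72*(r - 1)) + 84047/(108900*(r - 4)) + 479/(330*(r - 4)**2).
Integrate each term; A/(r−a) gives A·log|r−a|; the (Br+D)/(r²+p²) term gives a log and an atan.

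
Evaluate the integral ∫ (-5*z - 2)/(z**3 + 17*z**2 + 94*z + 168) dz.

Factor the denominator: (z + 4)*(z + 6)*(z + 7).
Partial-fraction decomposition: 11/(z + 7) - 14/(z + 6) + 3/(z + 4).
Integrate each term: A/(z−a) contributes A·log|z−a|.

3*log(z + 4) - 14*log(z + 6) + 11*log(z + 7) + C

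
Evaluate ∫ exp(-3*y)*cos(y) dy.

exp(-3*y)*sin(y)/10 - 3*exp(-3*y)*cos(y)/10 + C

Let I denote the integral. Integrate by parts with u = cos(y), dv = exp(-3*y) dy, so v = -exp(-3*y)/3: I = -exp(-3*y)*cos(y)/3 − (1/3)·∫ exp(-3*y)*sin(y) dy.
Apply parts again with u = sin(y), dv = exp(-3*y) dy: ∫ exp(-3*y)*sin(y) dy = -exp(-3*y)*sin(y)/3 + (1/3)·I. Substituting back brings back I: I = exp(-3*y)*sin(y)/9 - exp(-3*y)*cos(y)/3 − (1/9)·I.
Solving for I: (1 + 1/9)·I equals the remaining terms, so I = (9/10)·(exp(-3*y)*sin(y)/9 - exp(-3*y)*cos(y)/3).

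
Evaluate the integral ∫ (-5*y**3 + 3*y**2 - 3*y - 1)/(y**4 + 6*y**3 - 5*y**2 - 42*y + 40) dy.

-5*log(y - 2)/6 + log(y - 1)/5 + 379*log(y + 4)/30 - 17*log(y + 5) + C

Factor the denominator: (y - 2)*(y - 1)*(y + 4)*(y + 5).
Partial-fraction decomposition: -17/(y + 5) + 379/(30*(y + 4)) + 1/(5*(y - 1)) - 5/(6*(y - 2)).
Integrate each term: A/(y−a) contributes A·log|y−a|.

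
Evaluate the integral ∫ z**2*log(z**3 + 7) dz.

z**3*log(z**3 + 7)/3 - z**3/3 + 7*log(z**3 + 7)/3 + C

Let u = z**3 + 7, so du = (3*z**2) dz.
The integral becomes (1/3)·∫ log(u) du; integrate by parts with u′=log(u), dv′=du.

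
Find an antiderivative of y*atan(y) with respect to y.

y**2*atan(y)/2 - y/2 + atan(y)/2 + C

Use integration by parts with u = arctan(y), dv = y dy.
Then du = 1/(y**2 + 1) dy.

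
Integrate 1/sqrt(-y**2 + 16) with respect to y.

asin(y/4) + C

Substitute y = 4·sin(θ), so dy = 4·cos(θ) dθ and the radical becomes sqrt(-y**2 + 16) = 4·cos(θ) by the Pythagorean identity.
Integrate the resulting trig expression in θ, then back-substitute θ = asin(y/4), sin(θ) = y/4, cos(θ) = sqrt(-y**2 + 16)/4 (absorbing any constant into C).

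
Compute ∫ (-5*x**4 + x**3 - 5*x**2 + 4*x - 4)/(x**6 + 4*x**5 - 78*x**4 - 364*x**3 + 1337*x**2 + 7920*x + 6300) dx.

Factor the denominator: (x - 7)*(x - 6)*(x + 1)*(x + 5)**2*(x + 6).
Partial-fraction decomposition: 1726/(195*(x + 6)) - 2293/(264*(x + 5)) + 103/(16*(x + 5)**2) - 19/(4480*(x + 1)) + 146/(231*(x - 6)) - 3961/(4992*(x - 7)).
Integrate each term; A/(x−a) gives A·log|x−a|; A/(x−a)² gives −A/(x−a).

-3961*log(x - 7)/4992 + 146*log(x - 6)/231 - 19*log(x + 1)/4480 - 2293*log(x + 5)/264 + 1726*log(x + 6)/195 - 103/(16*x + 80) + C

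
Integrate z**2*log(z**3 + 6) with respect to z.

Let u = z**3 + 6, so du = (3*z**2) dz.
The integral becomes (1/3)·∫ log(u) du; integrate by parts with u′=log(u), dv′=du.

z**3*log(z**3 + 6)/3 - z**3/3 + 2*log(z**3 + 6) + C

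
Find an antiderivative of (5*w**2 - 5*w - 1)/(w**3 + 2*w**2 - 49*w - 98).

209*log(w - 7)/126 - 29*log(w + 2)/45 + 279*log(w + 7)/70 + C

Factor the denominator: (w - 7)*(w + 2)*(w + 7).
Partial-fraction decomposition: 279/(70*(w + 7)) - 29/(45*(w + 2)) + 209/(126*(w - 7)).
Integrate each term: A/(w−a) contributes A·log|w−a|.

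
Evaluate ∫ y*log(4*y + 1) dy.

y**2*log(4*y + 1)/2 - y**2/4 + y/8 - log(4*y + 1)/32 + C

Use integration by parts with u = log(4*y + 1), dv = y dy.
Then du = 4/(4*y + 1) dy and v = y**2/2.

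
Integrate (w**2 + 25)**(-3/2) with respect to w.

Substitute w = 5·tan(θ), so dw = 5·sec(θ)^2 dθ and the radical becomes sqrt(w**2 + 25) = 5·sec(θ) by the Pythagorean identity.
Integrate the resulting trig expression in θ, then back-substitute tan(θ) = w/5, sec(θ) = sqrt(w**2 + 25)/5 (absorbing any constant into C).

w/(25*sqrt(w**2 + 25)) + C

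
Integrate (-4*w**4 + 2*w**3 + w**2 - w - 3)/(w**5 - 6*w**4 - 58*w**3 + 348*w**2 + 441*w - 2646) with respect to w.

-8879*log(w - 7)/560 + 175*log(w - 6)/13 - 89*log(w - 3)/240 + 41*log(w + 3)/240 - 10237*log(w + 7)/7280 + C

Factor the denominator: (w - 7)*(w - 6)*(w - 3)*(w + 3)*(w + 7).
Partial-fraction decomposition: -10237/(7280*(w + 7)) + 41/(240*(w + 3)) - 89/(240*(w - 3)) + 175/(13*(w - 6)) - 8879/(560*(w - 7)).
Integrate each term: A/(w−a) contributes A·log|w−a|.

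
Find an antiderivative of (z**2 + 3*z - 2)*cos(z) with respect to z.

z**2*sin(z) + 3*z*sin(z) + 2*z*cos(z) - 4*sin(z) + 3*cos(z) + C

Use integration by parts with u = z**2 + 3*z - 2, dv = cos(z) dz, so v = sin(z).
Apply parts 2 times (tabular method): alternate signs, differentiate u down to 0, integrate dv up.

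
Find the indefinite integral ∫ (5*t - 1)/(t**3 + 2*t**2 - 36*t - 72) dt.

29*log(t - 6)/96 + 11*log(t + 2)/32 - 31*log(t + 6)/48 + C

Factor the denominator: (t - 6)*(t + 2)*(t + 6).
Partial-fraction decomposition: -31/(48*(t + 6)) + 11/(32*(t + 2)) + 29/(96*(t - 6)).
Integrate each term: A/(t−a) contributes A·log|t−a|.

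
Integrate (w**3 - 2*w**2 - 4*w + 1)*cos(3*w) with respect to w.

w**3*sin(3*w)/3 - 2*w**2*sin(3*w)/3 + w**2*cos(3*w)/3 - 14*w*sin(3*w)/9 - 4*w*cos(3*w)/9 + 13*sin(3*w)/27 - 14*cos(3*w)/27 + C

Use integration by parts with u = w**3 - 2*w**2 - 4*w + 1, dv = cos(3*w) dw, so v = sin(3*w)/3.
Apply parts 3 times (tabular method): alternate signs, differentiate u down to 0, integrate dv up.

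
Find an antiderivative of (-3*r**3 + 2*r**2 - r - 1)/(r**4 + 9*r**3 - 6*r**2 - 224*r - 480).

-331*log(r - 5)/891 + 4487*log(r + 4)/324 - 725*log(r + 6)/44 + 227/(18*r + 72) + C

Factor the denominator: (r - 5)*(r + 4)**2*(r + 6).
Partial-fraction decomposition: -725/(44*(r + 6)) + 4487/(324*(r + 4)) - 227/(18*(r + 4)**2) - 331/(891*(r - 5)).
Integrate each term; A/(r−a) gives A·log|r−a|; A/(r−a)² gives −A/(r−a).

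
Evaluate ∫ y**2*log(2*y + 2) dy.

y**3*log(2*y + 2)/3 - y**3/9 + y**2/6 - y/3 + log(y + 1)/3 + C

Use integration by parts with u = log(2*y + 2), dv = y**2 dy.
Then du = 2/(2*y + 2) dy and v = y**3/3.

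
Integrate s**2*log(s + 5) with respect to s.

Use integration by parts with u = log(s + 5), dv = s**2 ds.
Then du = 1/(s + 5) ds and v = s**3/3.

s**3*log(s + 5)/3 - s**3/9 + 5*s**2/6 - 25*s/3 + 125*log(s + 5)/3 + C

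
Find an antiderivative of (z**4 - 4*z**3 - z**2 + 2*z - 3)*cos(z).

Use integration by parts with u = z**4 - 4*z**3 - z**2 + 2*z - 3, dv = cos(z) dz, so v = sin(z).
Apply parts 4 times (tabular method): alternate signs, differentiate u down to 0, integrate dv up.

z**4*sin(z) - 4*z**3*sin(z) + 4*z**3*cos(z) - 13*z**2*sin(z) - 12*z**2*cos(z) + 26*z*sin(z) - 26*z*cos(z) + 23*sin(z) + 26*cos(z) + C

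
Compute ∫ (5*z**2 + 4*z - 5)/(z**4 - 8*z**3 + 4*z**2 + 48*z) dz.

-5*log(z)/48 + 199*log(z - 6)/96 - 91*log(z - 4)/48 - 7*log(z + 2)/96 + C

Factor the denominator: z*(z - 6)*(z - 4)*(z + 2).
Partial-fraction decomposition: -7/(96*(z + 2)) - 91/(48*(z - 4)) + 199/(96*(z - 6)) - 5/(48*z).
Integrate each term: A/(z−a) contributes A·log|z−a|.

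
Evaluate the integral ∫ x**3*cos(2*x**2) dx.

Let u = x², du = 2x dx; rewrite as (1/2)∫ u^1·cos(2u) du.
Now integrate by parts 1 time.

x**2*sin(2*x**2)/4 + cos(2*x**2)/8 + C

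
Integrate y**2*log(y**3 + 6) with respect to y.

Let u = y**3 + 6, so du = (3*y**2) dy.
The integral becomes (1/3)·∫ log(u) du; integrate by parts with u′=log(u), dv′=du.

y**3*log(y**3 + 6)/3 - y**3/3 + 2*log(y**3 + 6) + C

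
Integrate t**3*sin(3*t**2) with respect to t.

-t**2*cos(3*t**2)/6 + sin(3*t**2)/18 + C

Let u = t², du = 2t dt; rewrite as (1/2)∫ u^1·sin(3u) du.
Now integrate by parts 1 time.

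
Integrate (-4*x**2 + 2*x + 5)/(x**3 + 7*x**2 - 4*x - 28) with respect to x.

Factor the denominator: (x - 2)*(x + 2)*(x + 7).
Partial-fraction decomposition: -41/(9*(x + 7)) + 3/(4*(x + 2)) - 7/(36*(x - 2)).
Integrate each term: A/(x−a) contributes A·log|x−a|.

-7*log(x - 2)/36 + 3*log(x + 2)/4 - 41*log(x + 7)/9 + C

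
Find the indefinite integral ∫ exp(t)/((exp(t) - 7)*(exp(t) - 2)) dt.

log(exp(t) - 7)/5 - log(exp(t) - 2)/5 + C

Let u = e^t, du = e^t dt.
The integral becomes ∫ du/((u-7)(u-2)); decompose into partial fractions.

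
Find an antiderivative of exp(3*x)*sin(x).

3*exp(3*x)*sin(x)/10 - exp(3*x)*cos(x)/10 + C

Let I denote the integral. Integrate by parts with u = sin(x), dv = exp(3*x) dx, so v = exp(3*x)/3: I = exp(3*x)*sin(x)/3 − (1/3)·∫ exp(3*x)*cos(x) dx.
Apply parts again with u = cos(x), dv = exp(3*x) dx: ∫ exp(3*x)*cos(x) dx = exp(3*x)*cos(x)/3 + (1/3)·I. Substituting back brings back I: I = exp(3*x)*sin(x)/3 - exp(3*x)*cos(x)/9 − (1/9)·I.
Solving for I: (1 + 1/9)·I equals the remaining terms, so I = (9/10)·(exp(3*x)*sin(x)/3 - exp(3*x)*cos(x)/9).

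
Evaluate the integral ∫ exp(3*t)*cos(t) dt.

exp(3*t)*sin(t)/10 + 3*exp(3*t)*cos(t)/10 + C

Let I denote the integral. Integrate by parts with u = cos(t), dv = exp(3*t) dt, so v = exp(3*t)/3: I = exp(3*t)*cos(t)/3 + (1/3)·∫ exp(3*t)*sin(t) dt.
Apply parts again with u = sin(t), dv = exp(3*t) dt: ∫ exp(3*t)*sin(t) dt = exp(3*t)*sin(t)/3 − (1/3)·I. Substituting back brings back I: I = exp(3*t)*sin(t)/9 + exp(3*t)*cos(t)/3 − (1/9)·I.
Solving for I: (1 + 1/9)·I equals the remaining terms, so I = (9/10)·(exp(3*t)*sin(t)/9 + exp(3*t)*cos(t)/3).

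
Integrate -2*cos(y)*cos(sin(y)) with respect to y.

-2*sin(sin(y)) + C

Let u = sin(y), so du = (cos(y)) dy.
Rewriting, the integral becomes -2·∫ cos(u) du = -2·sin(u).
Substituting back, u = sin(y).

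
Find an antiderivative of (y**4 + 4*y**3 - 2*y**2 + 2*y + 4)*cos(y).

Use integration by parts with u = y**4 + 4*y**3 - 2*y**2 + 2*y + 4, dv = cos(y) dy, so v = sin(y).
Apply parts 4 times (tabular method): alternate signs, differentiate u down to 0, integrate dv up.

y**4*sin(y) + 4*y**3*sin(y) + 4*y**3*cos(y) - 14*y**2*sin(y) + 12*y**2*cos(y) - 22*y*sin(y) - 28*y*cos(y) + 32*sin(y) - 22*cos(y) + C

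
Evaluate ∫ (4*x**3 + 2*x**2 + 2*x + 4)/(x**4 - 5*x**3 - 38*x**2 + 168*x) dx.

Factor the denominator: x*(x - 7)*(x - 4)*(x + 6).
Partial-fraction decomposition: 40/(39*(x + 6)) - 5/(2*(x - 4)) + 496/(91*(x - 7)) + 1/(42*x).
Integrate each term: A/(x−a) contributes A·log|x−a|.

log(x)/42 + 496*log(x - 7)/91 - 5*log(x - 4)/2 + 40*log(x + 6)/39 + C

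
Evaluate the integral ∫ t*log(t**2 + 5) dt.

Let u = t**2 + 5, so du = (2*t) dt.
The integral becomes (1/2)·∫ log(u) du; integrate by parts with u′=log(u), dv′=du.

t**2*log(t**2 + 5)/2 - t**2/2 + 5*log(t**2 + 5)/2 + C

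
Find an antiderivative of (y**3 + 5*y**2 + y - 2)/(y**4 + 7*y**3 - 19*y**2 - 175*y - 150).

23*log(y - 5)/60 - log(y + 1)/120 - 7*log(y + 5)/40 + 4*log(y + 6)/5 + C

Factor the denominator: (y - 5)*(y + 1)*(y + 5)*(y + 6).
Partial-fraction decomposition: 4/(5*(y + 6)) - 7/(40*(y + 5)) - 1/(120*(y + 1)) + 23/(60*(y - 5)).
Integrate each term: A/(y−a) contributes A·log|y−a|.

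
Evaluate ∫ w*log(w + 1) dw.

w**2*log(w + 1)/2 - w**2/4 + w/2 - log(w + 1)/2 + C

Use integration by parts with u = log(w + 1), dv = w dw.
Then du = 1/(w + 1) dw and v = w**2/2.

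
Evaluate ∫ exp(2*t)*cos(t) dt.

Let I denote the integral. Integrate by parts with u = cos(t), dv = exp(2*t) dt, so v = exp(2*t)/2: I = exp(2*t)*cos(t)/2 + (1/2)·∫ exp(2*t)*sin(t) dt.
Apply parts again with u = sin(t), dv = exp(2*t) dt: ∫ exp(2*t)*sin(t) dt = exp(2*t)*sin(t)/2 − (1/2)·I. Substituting back brings back I: I = exp(2*t)*sin(t)/4 + exp(2*t)*cos(t)/2 − (1/4)·I.
Solving for I: (1 + 1/4)·I equals the remaining terms, so I = (4/5)·(exp(2*t)*sin(t)/4 + exp(2*t)*cos(t)/2).

exp(2*t)*sin(t)/5 + 2*exp(2*t)*cos(t)/5 + C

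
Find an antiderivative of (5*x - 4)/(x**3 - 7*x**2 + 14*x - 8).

8*log(x - 4)/3 - 3*log(x - 2) + log(x - 1)/3 + C

Factor the denominator: (x - 4)*(x - 2)*(x - 1).
Partial-fraction decomposition: 1/(3*(x - 1)) - 3/(x - 2) + 8/(3*(x - 4)).
Integrate each term: A/(x−a) contributes A·log|x−a|.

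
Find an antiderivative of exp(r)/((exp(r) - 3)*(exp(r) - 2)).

log(exp(r) - 3) - log(exp(r) - 2) + C

Let u = e^r, du = e^r dr.
The integral becomes ∫ du/((u-3)(u-2)); decompose into partial fractions.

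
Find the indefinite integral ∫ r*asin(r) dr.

Use integration by parts with u = arcsin(r), dv = r dr.
Then du = 1/sqrt(-r**2 + 1) dr.

r**2*asin(r)/2 + r*sqrt(-r**2 + 1)/4 - asin(r)/4 + C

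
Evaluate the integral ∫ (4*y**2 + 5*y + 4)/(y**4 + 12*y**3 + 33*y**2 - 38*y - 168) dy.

Factor the denominator: (y - 2)*(y + 3)*(y + 4)*(y + 7).
Partial-fraction decomposition: -55/(36*(y + 7)) + 8/(3*(y + 4)) - 5/(4*(y + 3)) + 1/(9*(y - 2)).
Integrate each term: A/(y−a) contributes A·log|y−a|.

log(y - 2)/9 - 5*log(y + 3)/4 + 8*log(y + 4)/3 - 55*log(y + 7)/36 + C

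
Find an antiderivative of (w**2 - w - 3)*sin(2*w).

Use integration by parts with u = w**2 - w - 3, dv = sin(2*w) dw, so v = -cos(2*w)/2.
Apply parts 2 times (tabular method): alternate signs, differentiate u down to 0, integrate dv up.

-w**2*cos(2*w)/2 + w*sin(2*w)/2 + w*cos(2*w)/2 - sin(2*w)/4 + 7*cos(2*w)/4 + C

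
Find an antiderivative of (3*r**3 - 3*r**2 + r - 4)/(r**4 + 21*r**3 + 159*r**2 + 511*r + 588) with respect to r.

Factor the denominator: (r + 3)*(r + 4)*(r + 7)**2.
Partial-fraction decomposition: -2501/(144*(r + 7)) - 1187/(12*(r + 7)**2) + 248/(9*(r + 4)) - 115/(16*(r + 3)).
Integrate each term; A/(r−a) gives A·log|r−a|; A/(r−a)² gives −A/(r−a).

-115*log(r + 3)/16 + 248*log(r + 4)/9 - 2501*log(r + 7)/144 + 1187/(12*r + 84) + C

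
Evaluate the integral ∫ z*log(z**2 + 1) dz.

Let u = z**2 + 1, so du = (2*z) dz.
The integral becomes (1/2)·∫ log(u) du; integrate by parts with u′=log(u), dv′=du.

z**2*log(z**2 + 1)/2 - z**2/2 + log(z**2 + 1)/2 + C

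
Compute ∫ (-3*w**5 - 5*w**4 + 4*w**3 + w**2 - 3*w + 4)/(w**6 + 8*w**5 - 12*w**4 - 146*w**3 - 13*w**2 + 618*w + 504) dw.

-1337*log(w - 3)/2000 + log(w + 1)/144 + log(w + 2)/125 + 16*log(w + 4)/9 - 18559*log(w + 7)/4500 + 73/(100*w - 300) + C

Factor the denominator: (w - 3)**2*(w + 1)*(w + 2)*(w + 4)*(w + 7).
Partial-fraction decomposition: -18559/(4500*(w + 7)) + 16/(9*(w + 4)) + 1/(125*(w + 2)) + 1/(144*(w + 1)) - 1337/(2000*(w - 3)) - 73/(100*(w - 3)**2).
Integrate each term; A/(w−a) gives A·log|w−a|; A/(w−a)² gives −A/(w−a).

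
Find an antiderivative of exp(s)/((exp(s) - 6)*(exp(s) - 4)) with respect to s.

log(exp(s) - 6)/2 - log(exp(s) - 4)/2 + C

Let u = e^s, du = e^s ds.
The integral becomes ∫ du/((u-6)(u-4)); decompose into partial fractions.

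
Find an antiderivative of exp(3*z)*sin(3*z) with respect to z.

exp(3*z)*sin(3*z)/6 - exp(3*z)*cos(3*z)/6 + C

Let I denote the integral. Integrate by parts with u = sin(3*z), dv = exp(3*z) dz, so v = exp(3*z)/3: I = exp(3*z)*sin(3*z)/3 − ∫ exp(3*z)*cos(3*z) dz.
Apply parts again with u = cos(3*z), dv = exp(3*z) dz: ∫ exp(3*z)*cos(3*z) dz = exp(3*z)*cos(3*z)/3 + I. Substituting back brings back I: I = exp(3*z)*sin(3*z)/3 - exp(3*z)*cos(3*z)/3 − I.
Solving for I: (1 + 1)·I equals the remaining terms, so I = (1/2)·(exp(3*z)*sin(3*z)/3 - exp(3*z)*cos(3*z)/3).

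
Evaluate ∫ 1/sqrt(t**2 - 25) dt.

log(t + sqrt(t**2 - 25)) + C

Substitute t = 5·sec(θ), so dt = 5·sec(θ)*tan(θ) dθ and the radical becomes sqrt(t**2 - 25) = 5·tan(θ) by the Pythagorean identity.
Integrate the resulting trig expression in θ, then back-substitute sec(θ) = t/5, tan(θ) = sqrt(t**2 - 25)/5 (absorbing any constant into C).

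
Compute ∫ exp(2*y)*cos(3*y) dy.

Let I denote the integral. Integrate by parts with u = cos(3*y), dv = exp(2*y) dy, so v = exp(2*y)/2: I = exp(2*y)*cos(3*y)/2 + (3/2)·∫ exp(2*y)*sin(3*y) dy.
Apply parts again with u = sin(3*y), dv = exp(2*y) dy: ∫ exp(2*y)*sin(3*y) dy = exp(2*y)*sin(3*y)/2 − (3/2)·I. Substituting back brings back I: I = 3*exp(2*y)*sin(3*y)/4 + exp(2*y)*cos(3*y)/2 − (9/4)·I.
Solving for I: (1 + 9/4)·I equals the remaining terms, so I = (4/13)·(3*exp(2*y)*sin(3*y)/4 + exp(2*y)*cos(3*y)/2).

3*exp(2*y)*sin(3*y)/13 + 2*exp(2*y)*cos(3*y)/13 + C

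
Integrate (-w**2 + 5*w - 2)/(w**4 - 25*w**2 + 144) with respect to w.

log(w - 4)/28 - 2*log(w - 3)/21 - 13*log(w + 3)/21 + 19*log(w + 4)/28 + C

Factor the denominator: (w - 4)*(w - 3)*(w + 3)*(w + 4).
Partial-fraction decomposition: 19/(28*(w + 4)) - 13/(21*(w + 3)) - 2/(21*(w - 3)) + 1/(28*(w - 4)).
Integrate each term: A/(w−a) contributes A·log|w−a|.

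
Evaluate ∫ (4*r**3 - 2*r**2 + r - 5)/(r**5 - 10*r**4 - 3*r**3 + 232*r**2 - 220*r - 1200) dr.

Factor the denominator: (r - 6)*(r - 5)**2*(r + 2)*(r + 4).
Partial-fraction decomposition: -11/(60*(r + 4)) + 47/(784*(r + 2)) - 1439/(147*(r - 5)) - 50/(7*(r - 5)**2) + 793/(80*(r - 6)).
Integrate each term; A/(r−a) gives A·log|r−a|; A/(r−a)² gives −A/(r−a).

793*log(r - 6)/80 - 1439*log(r - 5)/147 + 47*log(r + 2)/784 - 11*log(r + 4)/60 + 50/(7*r - 35) + C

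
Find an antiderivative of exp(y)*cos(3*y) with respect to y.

3*exp(y)*sin(3*y)/10 + exp(y)*cos(3*y)/10 + C

Let I denote the integral. Integrate by parts with u = cos(3*y), dv = exp(y) dy, so v = exp(y): I = exp(y)*cos(3*y) + 3·∫ exp(y)*sin(3*y) dy.
Apply parts again with u = sin(3*y), dv = exp(y) dy: ∫ exp(y)*sin(3*y) dy = exp(y)*sin(3*y) − 3·I. Substituting back brings back I: I = 3*exp(y)*sin(3*y) + exp(y)*cos(3*y) − 9·I.
Solving for I: (1 + 9)·I equals the remaining terms, so I = (1/10)·(3*exp(y)*sin(3*y) + exp(y)*cos(3*y)).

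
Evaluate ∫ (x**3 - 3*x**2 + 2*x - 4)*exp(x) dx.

(x**3 - 6*x**2 + 14*x - 18)*exp(x) + C

Use integration by parts with u = x**3 - 3*x**2 + 2*x - 4, dv = exp(x) dx, so v = exp(x).
Apply parts 3 times (tabular method): alternate signs, differentiate u down to 0, integrate dv up.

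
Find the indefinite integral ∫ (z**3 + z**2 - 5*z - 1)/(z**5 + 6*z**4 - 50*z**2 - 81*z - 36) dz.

Factor the denominator: (z - 3)*(z + 1)**2*(z + 3)*(z + 4).
Partial-fraction decomposition: -29/(63*(z + 4)) + 1/(6*(z + 3)) + 19/(72*(z + 1)) - 1/(6*(z + 1)**2) + 5/(168*(z - 3)).
Integrate each term; A/(z−a) gives A·log|z−a|; A/(z−a)² gives −A/(z−a).

5*log(z - 3)/168 + 19*log(z + 1)/72 + log(z + 3)/6 - 29*log(z + 4)/63 + 1/(6*z + 6) + C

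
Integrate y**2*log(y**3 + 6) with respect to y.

Let u = y**3 + 6, so du = (3*y**2) dy.
The integral becomes (1/3)·∫ log(u) du; integrate by parts with u′=log(u), dv′=du.

y**3*log(y**3 + 6)/3 - y**3/3 + 2*log(y**3 + 6) + C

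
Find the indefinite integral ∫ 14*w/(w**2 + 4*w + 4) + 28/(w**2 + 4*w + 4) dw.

7*log(w**2 + 4*w + 4) + C

Let u = w**2 + 4*w + 4, so du = (2*w + 4) dw.
Rewriting, the integral becomes 7·∫ 1/u du = 7·log(u).
Substituting back, u = w**2 + 4*w + 4.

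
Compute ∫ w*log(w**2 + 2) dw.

w**2*log(w**2 + 2)/2 - w**2/2 + log(w**2 + 2) + C

Let u = w**2 + 2, so du = (2*w) dw.
The integral becomes (1/2)·∫ log(u) du; integrate by parts with u′=log(u), dv′=du.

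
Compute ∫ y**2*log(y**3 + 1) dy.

y**3*log(y**3 + 1)/3 - y**3/3 + log(y**3 + 1)/3 + C

Let u = y**3 + 1, so du = (3*y**2) dy.
The integral becomes (1/3)·∫ log(u) du; integrate by parts with u′=log(u), dv′=du.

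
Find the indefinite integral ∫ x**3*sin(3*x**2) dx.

Let u = x², du = 2x dx; rewrite as (1/2)∫ u^1·sin(3u) du.
Now integrate by parts 1 time.

-x**2*cos(3*x**2)/6 + sin(3*x**2)/18 + C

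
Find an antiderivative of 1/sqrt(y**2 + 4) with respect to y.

log(y + sqrt(y**2 + 4)) + C

Substitute y = 2·tan(θ), so dy = 2·sec(θ)^2 dθ and the radical becomes sqrt(y**2 + 4) = 2·sec(θ) by the Pythagorean identity.
Integrate the resulting trig expression in θ, then back-substitute tan(θ) = y/2, sec(θ) = sqrt(y**2 + 4)/2 (absorbing any constant into C).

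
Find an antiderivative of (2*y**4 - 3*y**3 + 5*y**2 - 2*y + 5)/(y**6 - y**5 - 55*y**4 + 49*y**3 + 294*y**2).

-17*log(y)/1764 + 4009*log(y - 7)/24696 - 5*log(y - 3)/72 + 17*log(y + 2)/180 - 1219*log(y + 7)/6860 - 5/(294*y) + C

Factor the denominator: y**2*(y - 7)*(y - 3)*(y + 2)*(y + 7).
Partial-fraction decomposition: -1219/(6860*(y + 7)) + 17/(180*(y + 2)) - 5/(72*(y - 3)) + 4009/(24696*(y - 7)) - 17/(1764*y) + 5/(294*y**2).
Integrate each term; A/(y−a) gives A·log|y−a|; A/(y−a)² gives −A/(y−a).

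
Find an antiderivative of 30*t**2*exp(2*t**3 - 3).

Let u = 2*t**3 - 3, so du = (6*t**2) dt.
Rewriting, the integral becomes 5·∫ e^u du = 5·e^u.
Substituting back, u = 2*t**3 - 3.

5*exp(2*t**3 - 3) + C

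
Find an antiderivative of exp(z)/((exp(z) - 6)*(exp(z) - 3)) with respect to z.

log(exp(z) - 6)/3 - log(exp(z) - 3)/3 + C

Let u = e^z, du = e^z dz.
The integral becomes ∫ du/((u-3)(u-6)); decompose into partial fractions.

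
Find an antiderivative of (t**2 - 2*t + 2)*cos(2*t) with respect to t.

Use integration by parts with u = t**2 - 2*t + 2, dv = cos(2*t) dt, so v = sin(2*t)/2.
Apply parts 2 times (tabular method): alternate signs, differentiate u down to 0, integrate dv up.

t**2*sin(2*t)/2 - t*sin(2*t) + t*cos(2*t)/2 + 3*sin(2*t)/4 - cos(2*t)/2 + C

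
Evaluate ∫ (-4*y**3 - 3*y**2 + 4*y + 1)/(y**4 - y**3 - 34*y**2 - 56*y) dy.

-log(y)/56 - 1490*log(y - 7)/693 + 13*log(y + 2)/36 - 193*log(y + 4)/88 + C

Factor the denominator: y*(y - 7)*(y + 2)*(y + 4).
Partial-fraction decomposition: -193/(88*(y + 4)) + 13/(36*(y + 2)) - 1490/(693*(y - 7)) - 1/(56*y).
Integrate each term: A/(y−a) contributes A·log|y−a|.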